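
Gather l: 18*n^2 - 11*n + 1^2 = 18*n^2 - 11*n + 1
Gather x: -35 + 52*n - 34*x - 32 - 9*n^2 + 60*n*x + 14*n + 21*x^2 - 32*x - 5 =-9*n^2 + 66*n + 21*x^2 + x*(60*n - 66) - 72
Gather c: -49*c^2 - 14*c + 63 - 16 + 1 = -49*c^2 - 14*c + 48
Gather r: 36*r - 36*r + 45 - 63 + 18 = 0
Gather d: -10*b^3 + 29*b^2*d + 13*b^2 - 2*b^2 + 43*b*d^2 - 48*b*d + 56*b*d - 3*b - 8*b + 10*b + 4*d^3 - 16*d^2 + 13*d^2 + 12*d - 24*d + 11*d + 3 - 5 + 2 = -10*b^3 + 11*b^2 - b + 4*d^3 + d^2*(43*b - 3) + d*(29*b^2 + 8*b - 1)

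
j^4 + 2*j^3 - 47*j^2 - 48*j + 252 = (j - 6)*(j - 2)*(j + 3)*(j + 7)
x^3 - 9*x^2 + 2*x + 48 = (x - 8)*(x - 3)*(x + 2)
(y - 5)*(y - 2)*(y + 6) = y^3 - y^2 - 32*y + 60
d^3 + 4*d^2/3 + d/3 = d*(d + 1/3)*(d + 1)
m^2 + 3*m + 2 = (m + 1)*(m + 2)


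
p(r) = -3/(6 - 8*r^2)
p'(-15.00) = 0.00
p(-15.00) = 0.00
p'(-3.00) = 0.03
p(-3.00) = 0.05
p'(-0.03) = 0.04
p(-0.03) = -0.50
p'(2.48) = -0.06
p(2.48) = 0.07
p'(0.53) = -1.81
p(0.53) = -0.80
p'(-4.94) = 0.01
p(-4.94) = 0.02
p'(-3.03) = 0.03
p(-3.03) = 0.04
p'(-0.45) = 1.13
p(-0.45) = -0.68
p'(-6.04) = 0.00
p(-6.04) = 0.01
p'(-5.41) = 0.00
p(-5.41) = 0.01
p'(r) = -48*r/(6 - 8*r^2)^2 = -12*r/(4*r^2 - 3)^2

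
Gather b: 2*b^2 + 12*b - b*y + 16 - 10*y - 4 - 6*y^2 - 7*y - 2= 2*b^2 + b*(12 - y) - 6*y^2 - 17*y + 10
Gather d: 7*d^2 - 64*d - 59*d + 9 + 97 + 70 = 7*d^2 - 123*d + 176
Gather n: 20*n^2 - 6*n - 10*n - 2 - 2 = 20*n^2 - 16*n - 4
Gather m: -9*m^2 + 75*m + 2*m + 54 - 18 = -9*m^2 + 77*m + 36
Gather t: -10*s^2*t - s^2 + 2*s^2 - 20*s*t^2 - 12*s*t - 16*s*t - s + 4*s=s^2 - 20*s*t^2 + 3*s + t*(-10*s^2 - 28*s)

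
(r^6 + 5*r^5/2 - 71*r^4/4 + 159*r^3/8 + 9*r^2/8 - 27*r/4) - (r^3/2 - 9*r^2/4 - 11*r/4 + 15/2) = r^6 + 5*r^5/2 - 71*r^4/4 + 155*r^3/8 + 27*r^2/8 - 4*r - 15/2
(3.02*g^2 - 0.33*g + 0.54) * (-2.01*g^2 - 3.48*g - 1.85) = -6.0702*g^4 - 9.8463*g^3 - 5.524*g^2 - 1.2687*g - 0.999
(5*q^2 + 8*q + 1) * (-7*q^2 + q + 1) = -35*q^4 - 51*q^3 + 6*q^2 + 9*q + 1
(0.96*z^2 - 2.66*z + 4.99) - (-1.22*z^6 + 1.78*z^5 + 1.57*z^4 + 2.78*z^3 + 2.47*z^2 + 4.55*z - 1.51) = 1.22*z^6 - 1.78*z^5 - 1.57*z^4 - 2.78*z^3 - 1.51*z^2 - 7.21*z + 6.5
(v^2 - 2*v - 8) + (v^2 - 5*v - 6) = 2*v^2 - 7*v - 14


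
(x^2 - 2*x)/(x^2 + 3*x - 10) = x/(x + 5)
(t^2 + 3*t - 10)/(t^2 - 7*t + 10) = (t + 5)/(t - 5)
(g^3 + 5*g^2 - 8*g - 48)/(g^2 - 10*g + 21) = (g^2 + 8*g + 16)/(g - 7)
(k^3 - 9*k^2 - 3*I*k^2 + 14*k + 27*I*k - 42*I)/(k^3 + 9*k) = (k^2 - 9*k + 14)/(k*(k + 3*I))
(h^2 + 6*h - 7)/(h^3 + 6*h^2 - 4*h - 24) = (h^2 + 6*h - 7)/(h^3 + 6*h^2 - 4*h - 24)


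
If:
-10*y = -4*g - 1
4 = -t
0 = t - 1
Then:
No Solution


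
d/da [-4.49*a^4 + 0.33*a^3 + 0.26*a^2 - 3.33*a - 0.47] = -17.96*a^3 + 0.99*a^2 + 0.52*a - 3.33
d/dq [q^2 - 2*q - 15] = 2*q - 2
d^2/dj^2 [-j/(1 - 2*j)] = 4/(2*j - 1)^3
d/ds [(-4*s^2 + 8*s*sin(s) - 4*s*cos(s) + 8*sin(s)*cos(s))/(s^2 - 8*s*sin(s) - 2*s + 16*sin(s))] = 4*((s^2 - 8*s*sin(s) - 2*s + 16*sin(s))*(s*sin(s) + 2*s*cos(s) - 2*s + 2*sin(s) - cos(s) + 2*cos(2*s)) - 2*(s^2 - 2*s*sin(s) + s*cos(s) - sin(2*s))*(4*s*cos(s) - s + 4*sin(s) - 8*cos(s) + 1))/((s - 2)^2*(s - 8*sin(s))^2)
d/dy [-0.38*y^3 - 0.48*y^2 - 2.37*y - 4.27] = -1.14*y^2 - 0.96*y - 2.37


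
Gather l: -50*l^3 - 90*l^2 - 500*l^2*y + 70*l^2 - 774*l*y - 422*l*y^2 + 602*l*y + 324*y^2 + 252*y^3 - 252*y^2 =-50*l^3 + l^2*(-500*y - 20) + l*(-422*y^2 - 172*y) + 252*y^3 + 72*y^2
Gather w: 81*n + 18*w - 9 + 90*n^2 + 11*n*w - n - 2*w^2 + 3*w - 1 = 90*n^2 + 80*n - 2*w^2 + w*(11*n + 21) - 10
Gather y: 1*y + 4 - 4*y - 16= -3*y - 12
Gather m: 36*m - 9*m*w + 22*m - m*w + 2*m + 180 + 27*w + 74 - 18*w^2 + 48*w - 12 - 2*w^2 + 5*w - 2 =m*(60 - 10*w) - 20*w^2 + 80*w + 240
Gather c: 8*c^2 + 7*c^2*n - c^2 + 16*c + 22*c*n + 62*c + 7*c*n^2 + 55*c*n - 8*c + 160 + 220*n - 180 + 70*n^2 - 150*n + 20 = c^2*(7*n + 7) + c*(7*n^2 + 77*n + 70) + 70*n^2 + 70*n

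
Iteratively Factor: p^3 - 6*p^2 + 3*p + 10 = (p - 2)*(p^2 - 4*p - 5) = (p - 2)*(p + 1)*(p - 5)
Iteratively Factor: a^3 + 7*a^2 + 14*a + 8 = (a + 1)*(a^2 + 6*a + 8) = (a + 1)*(a + 4)*(a + 2)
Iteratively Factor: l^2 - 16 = (l + 4)*(l - 4)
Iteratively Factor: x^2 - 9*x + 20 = (x - 5)*(x - 4)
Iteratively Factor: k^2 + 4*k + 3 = (k + 3)*(k + 1)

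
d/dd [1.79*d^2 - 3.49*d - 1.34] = 3.58*d - 3.49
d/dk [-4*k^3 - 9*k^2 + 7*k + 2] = -12*k^2 - 18*k + 7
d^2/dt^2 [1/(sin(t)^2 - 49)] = 2*(-2*sin(t)^4 - 95*sin(t)^2 + 49)/(sin(t)^2 - 49)^3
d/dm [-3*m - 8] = -3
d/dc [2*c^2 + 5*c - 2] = 4*c + 5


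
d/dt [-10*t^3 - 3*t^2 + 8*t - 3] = -30*t^2 - 6*t + 8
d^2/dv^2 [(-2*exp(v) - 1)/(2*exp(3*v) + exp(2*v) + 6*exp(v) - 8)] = (-32*exp(6*v) - 48*exp(5*v) + 72*exp(4*v) - 432*exp(3*v) - 258*exp(2*v) - 164*exp(v) - 176)*exp(v)/(8*exp(9*v) + 12*exp(8*v) + 78*exp(7*v) - 23*exp(6*v) + 138*exp(5*v) - 492*exp(4*v) + 312*exp(3*v) - 672*exp(2*v) + 1152*exp(v) - 512)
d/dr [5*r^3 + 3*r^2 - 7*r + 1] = 15*r^2 + 6*r - 7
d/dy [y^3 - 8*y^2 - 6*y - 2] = 3*y^2 - 16*y - 6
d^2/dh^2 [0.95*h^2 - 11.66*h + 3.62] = 1.90000000000000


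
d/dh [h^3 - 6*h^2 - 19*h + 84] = 3*h^2 - 12*h - 19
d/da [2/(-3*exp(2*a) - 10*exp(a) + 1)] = (12*exp(a) + 20)*exp(a)/(3*exp(2*a) + 10*exp(a) - 1)^2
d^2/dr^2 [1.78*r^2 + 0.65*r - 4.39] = 3.56000000000000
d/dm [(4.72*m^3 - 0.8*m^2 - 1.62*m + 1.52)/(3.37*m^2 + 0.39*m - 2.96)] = (15.9064*m^4 + 3.6816*m^3 - 36.7662*m^2 - 5.5088*m + 4.2024)/(11.3569*m^4 + 2.6286*m^3 - 19.7983*m^2 - 2.3088*m + 8.7616)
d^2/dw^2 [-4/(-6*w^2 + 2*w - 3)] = 16*(-18*w^2 + 6*w + 2*(6*w - 1)^2 - 9)/(6*w^2 - 2*w + 3)^3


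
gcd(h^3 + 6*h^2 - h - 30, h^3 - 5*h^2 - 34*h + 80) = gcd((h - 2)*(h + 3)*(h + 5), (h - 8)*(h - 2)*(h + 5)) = h^2 + 3*h - 10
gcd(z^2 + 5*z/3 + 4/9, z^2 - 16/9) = z + 4/3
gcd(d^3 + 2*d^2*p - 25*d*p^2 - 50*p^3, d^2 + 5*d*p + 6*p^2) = d + 2*p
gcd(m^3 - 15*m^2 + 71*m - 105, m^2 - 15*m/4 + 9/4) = m - 3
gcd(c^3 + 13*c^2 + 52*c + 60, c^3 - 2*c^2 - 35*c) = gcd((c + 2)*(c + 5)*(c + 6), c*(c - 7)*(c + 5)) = c + 5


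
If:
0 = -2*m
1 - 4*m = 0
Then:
No Solution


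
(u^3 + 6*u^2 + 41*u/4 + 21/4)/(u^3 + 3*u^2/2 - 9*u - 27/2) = (2*u^2 + 9*u + 7)/(2*(u^2 - 9))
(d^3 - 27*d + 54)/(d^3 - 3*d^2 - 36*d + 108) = (d - 3)/(d - 6)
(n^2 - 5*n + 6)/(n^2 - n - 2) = (n - 3)/(n + 1)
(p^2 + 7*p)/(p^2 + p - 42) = p/(p - 6)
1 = 1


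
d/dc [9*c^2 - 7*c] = 18*c - 7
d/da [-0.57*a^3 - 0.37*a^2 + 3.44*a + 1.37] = -1.71*a^2 - 0.74*a + 3.44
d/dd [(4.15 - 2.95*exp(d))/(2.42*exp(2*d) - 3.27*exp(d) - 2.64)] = (7.139*exp(2*d) - 20.086*exp(d) + 21.3585)*exp(d)/(5.8564*exp(4*d) - 15.8268*exp(3*d) - 2.0847*exp(2*d) + 17.2656*exp(d) + 6.9696)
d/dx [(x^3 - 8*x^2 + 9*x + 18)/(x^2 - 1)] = (x^2 - 2*x - 9)/(x^2 - 2*x + 1)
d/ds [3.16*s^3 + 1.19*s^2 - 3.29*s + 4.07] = 9.48*s^2 + 2.38*s - 3.29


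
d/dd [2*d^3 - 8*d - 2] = 6*d^2 - 8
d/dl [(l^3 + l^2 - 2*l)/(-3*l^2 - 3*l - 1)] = (-3*l^4 - 6*l^3 - 12*l^2 - 2*l + 2)/(9*l^4 + 18*l^3 + 15*l^2 + 6*l + 1)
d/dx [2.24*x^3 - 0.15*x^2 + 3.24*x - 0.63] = 6.72*x^2 - 0.3*x + 3.24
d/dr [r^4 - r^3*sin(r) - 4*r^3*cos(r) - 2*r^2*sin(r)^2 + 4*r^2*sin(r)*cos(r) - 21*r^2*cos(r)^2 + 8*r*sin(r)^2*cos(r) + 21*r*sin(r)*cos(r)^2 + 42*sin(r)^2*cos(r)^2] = 4*r^3*sin(r) - r^3*cos(r) + 4*r^3 - 3*r^2*sin(r) + 19*r^2*sin(2*r) - 12*r^2*cos(r) + 4*r^2*cos(2*r) - 2*r*sin(r) + 4*r*sin(2*r) + 6*r*sin(3*r) + 21*r*cos(r)/4 - 19*r*cos(2*r) + 63*r*cos(3*r)/4 - 23*r + 21*sin(r)/4 + 21*sin(3*r)/4 + 21*sin(4*r) + 2*cos(r) - 2*cos(3*r)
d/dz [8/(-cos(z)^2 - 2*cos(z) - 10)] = -16*(cos(z) + 1)*sin(z)/(cos(z)^2 + 2*cos(z) + 10)^2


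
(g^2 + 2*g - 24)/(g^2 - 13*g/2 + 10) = 2*(g + 6)/(2*g - 5)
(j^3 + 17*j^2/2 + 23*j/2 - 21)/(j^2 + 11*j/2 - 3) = (2*j^2 + 5*j - 7)/(2*j - 1)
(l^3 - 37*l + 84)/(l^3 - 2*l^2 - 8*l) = (l^2 + 4*l - 21)/(l*(l + 2))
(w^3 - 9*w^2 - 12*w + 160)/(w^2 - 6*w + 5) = (w^2 - 4*w - 32)/(w - 1)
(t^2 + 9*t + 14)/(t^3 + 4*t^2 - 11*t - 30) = (t + 7)/(t^2 + 2*t - 15)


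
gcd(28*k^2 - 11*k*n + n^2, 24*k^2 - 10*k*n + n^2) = 4*k - n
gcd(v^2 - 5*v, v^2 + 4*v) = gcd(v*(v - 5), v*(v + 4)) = v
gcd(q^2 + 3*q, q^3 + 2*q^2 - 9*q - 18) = q + 3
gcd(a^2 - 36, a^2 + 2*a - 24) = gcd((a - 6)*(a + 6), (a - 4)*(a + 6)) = a + 6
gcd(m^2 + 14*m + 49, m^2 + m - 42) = m + 7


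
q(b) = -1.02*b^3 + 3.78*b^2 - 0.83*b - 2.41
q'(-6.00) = -156.35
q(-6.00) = 358.97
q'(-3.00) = -51.05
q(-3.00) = 61.64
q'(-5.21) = -123.28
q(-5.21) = 248.77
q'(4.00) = -19.55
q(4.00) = -10.53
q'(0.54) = 2.36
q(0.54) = -1.92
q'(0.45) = 1.95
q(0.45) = -2.11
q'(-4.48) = -96.11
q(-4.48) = 168.89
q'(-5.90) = -151.95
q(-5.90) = 343.56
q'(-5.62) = -139.97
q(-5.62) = 302.70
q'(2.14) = 1.33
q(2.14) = 3.13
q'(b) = -3.06*b^2 + 7.56*b - 0.83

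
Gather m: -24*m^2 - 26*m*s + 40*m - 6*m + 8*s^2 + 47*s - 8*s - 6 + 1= -24*m^2 + m*(34 - 26*s) + 8*s^2 + 39*s - 5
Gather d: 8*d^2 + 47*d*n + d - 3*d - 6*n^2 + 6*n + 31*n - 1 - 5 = 8*d^2 + d*(47*n - 2) - 6*n^2 + 37*n - 6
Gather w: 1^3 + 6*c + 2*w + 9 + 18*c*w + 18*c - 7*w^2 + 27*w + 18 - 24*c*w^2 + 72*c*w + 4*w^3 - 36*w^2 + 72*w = 24*c + 4*w^3 + w^2*(-24*c - 43) + w*(90*c + 101) + 28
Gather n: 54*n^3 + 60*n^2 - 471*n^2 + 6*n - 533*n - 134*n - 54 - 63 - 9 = 54*n^3 - 411*n^2 - 661*n - 126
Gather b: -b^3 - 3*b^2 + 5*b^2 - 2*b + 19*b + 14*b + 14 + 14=-b^3 + 2*b^2 + 31*b + 28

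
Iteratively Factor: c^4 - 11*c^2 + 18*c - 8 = (c + 4)*(c^3 - 4*c^2 + 5*c - 2) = (c - 1)*(c + 4)*(c^2 - 3*c + 2) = (c - 1)^2*(c + 4)*(c - 2)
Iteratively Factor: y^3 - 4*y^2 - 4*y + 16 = (y - 4)*(y^2 - 4) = (y - 4)*(y - 2)*(y + 2)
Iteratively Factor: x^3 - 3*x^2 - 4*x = (x)*(x^2 - 3*x - 4) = x*(x - 4)*(x + 1)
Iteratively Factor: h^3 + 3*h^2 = (h)*(h^2 + 3*h) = h^2*(h + 3)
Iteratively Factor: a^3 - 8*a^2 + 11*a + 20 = (a - 5)*(a^2 - 3*a - 4) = (a - 5)*(a + 1)*(a - 4)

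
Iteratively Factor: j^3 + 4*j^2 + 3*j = (j)*(j^2 + 4*j + 3) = j*(j + 1)*(j + 3)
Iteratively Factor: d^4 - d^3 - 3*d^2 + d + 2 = (d + 1)*(d^3 - 2*d^2 - d + 2) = (d - 2)*(d + 1)*(d^2 - 1) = (d - 2)*(d - 1)*(d + 1)*(d + 1)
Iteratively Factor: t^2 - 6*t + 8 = (t - 4)*(t - 2)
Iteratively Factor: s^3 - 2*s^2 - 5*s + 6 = (s + 2)*(s^2 - 4*s + 3) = (s - 3)*(s + 2)*(s - 1)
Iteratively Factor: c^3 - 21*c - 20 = (c + 4)*(c^2 - 4*c - 5) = (c + 1)*(c + 4)*(c - 5)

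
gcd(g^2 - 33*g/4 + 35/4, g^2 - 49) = g - 7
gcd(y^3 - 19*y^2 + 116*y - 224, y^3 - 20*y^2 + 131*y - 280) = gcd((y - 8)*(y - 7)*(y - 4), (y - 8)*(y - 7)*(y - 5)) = y^2 - 15*y + 56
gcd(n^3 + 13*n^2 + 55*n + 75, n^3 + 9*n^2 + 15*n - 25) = n^2 + 10*n + 25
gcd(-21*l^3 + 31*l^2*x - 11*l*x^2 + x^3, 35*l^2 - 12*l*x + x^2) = -7*l + x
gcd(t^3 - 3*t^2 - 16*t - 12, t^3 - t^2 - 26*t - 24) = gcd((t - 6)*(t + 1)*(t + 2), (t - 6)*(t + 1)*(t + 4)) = t^2 - 5*t - 6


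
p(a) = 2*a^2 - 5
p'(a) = 4*a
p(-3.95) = 26.20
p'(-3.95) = -15.80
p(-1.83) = 1.70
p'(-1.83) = -7.32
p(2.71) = 9.69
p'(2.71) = 10.84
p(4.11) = 28.78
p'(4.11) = 16.44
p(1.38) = -1.19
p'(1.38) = 5.52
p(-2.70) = 9.58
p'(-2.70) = -10.80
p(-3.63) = 21.35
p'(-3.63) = -14.52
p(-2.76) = 10.24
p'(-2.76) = -11.04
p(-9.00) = 157.00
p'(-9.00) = -36.00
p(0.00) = -5.00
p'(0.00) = 0.00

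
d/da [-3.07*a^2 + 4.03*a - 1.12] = 4.03 - 6.14*a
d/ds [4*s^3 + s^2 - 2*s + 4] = 12*s^2 + 2*s - 2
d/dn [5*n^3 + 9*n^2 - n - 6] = 15*n^2 + 18*n - 1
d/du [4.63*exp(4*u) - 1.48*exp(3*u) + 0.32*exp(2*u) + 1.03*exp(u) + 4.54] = (18.52*exp(3*u) - 4.44*exp(2*u) + 0.64*exp(u) + 1.03)*exp(u)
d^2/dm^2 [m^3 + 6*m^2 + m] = 6*m + 12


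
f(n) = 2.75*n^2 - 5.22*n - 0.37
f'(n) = 5.5*n - 5.22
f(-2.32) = 26.54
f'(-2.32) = -17.98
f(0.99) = -2.84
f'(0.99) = 0.23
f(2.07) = 0.61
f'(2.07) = 6.16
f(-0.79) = 5.47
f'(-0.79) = -9.56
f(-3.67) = 55.83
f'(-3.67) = -25.40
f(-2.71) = 33.97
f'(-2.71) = -20.12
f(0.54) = -2.39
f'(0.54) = -2.25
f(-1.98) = 20.75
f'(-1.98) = -16.11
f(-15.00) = 696.68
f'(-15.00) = -87.72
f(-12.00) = 458.27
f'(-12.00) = -71.22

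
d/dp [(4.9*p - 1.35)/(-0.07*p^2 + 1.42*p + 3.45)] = (0.343*p^2 - 0.189*p + 18.822)/(0.0049*p^4 - 0.1988*p^3 + 1.5334*p^2 + 9.798*p + 11.9025)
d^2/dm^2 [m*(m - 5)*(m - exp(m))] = -m^2*exp(m) + m*exp(m) + 6*m + 8*exp(m) - 10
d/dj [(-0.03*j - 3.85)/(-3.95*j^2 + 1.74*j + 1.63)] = (-0.1185*j^2 - 30.415*j + 6.6501)/(15.6025*j^4 - 13.746*j^3 - 9.8494*j^2 + 5.6724*j + 2.6569)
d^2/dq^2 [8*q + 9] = 0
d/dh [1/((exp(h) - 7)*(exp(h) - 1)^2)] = -(2*(exp(h) - 7)^2 + (exp(h) - 7)*(exp(h) - 1))*exp(h)/((exp(h) - 7)^3*(exp(h) - 1)^3)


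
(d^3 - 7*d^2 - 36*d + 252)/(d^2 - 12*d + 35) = (d^2 - 36)/(d - 5)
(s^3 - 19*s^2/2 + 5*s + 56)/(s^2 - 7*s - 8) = (s^2 - 3*s/2 - 7)/(s + 1)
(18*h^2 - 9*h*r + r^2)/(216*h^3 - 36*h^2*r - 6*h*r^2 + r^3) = (-3*h + r)/(-36*h^2 + r^2)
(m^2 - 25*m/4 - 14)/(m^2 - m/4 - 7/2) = (m - 8)/(m - 2)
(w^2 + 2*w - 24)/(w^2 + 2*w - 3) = (w^2 + 2*w - 24)/(w^2 + 2*w - 3)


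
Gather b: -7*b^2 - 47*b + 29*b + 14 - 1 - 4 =-7*b^2 - 18*b + 9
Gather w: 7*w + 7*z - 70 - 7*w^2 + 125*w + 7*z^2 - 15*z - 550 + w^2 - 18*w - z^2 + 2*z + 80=-6*w^2 + 114*w + 6*z^2 - 6*z - 540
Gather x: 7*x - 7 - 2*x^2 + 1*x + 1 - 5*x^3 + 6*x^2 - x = -5*x^3 + 4*x^2 + 7*x - 6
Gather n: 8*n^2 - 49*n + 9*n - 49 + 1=8*n^2 - 40*n - 48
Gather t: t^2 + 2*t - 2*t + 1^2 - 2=t^2 - 1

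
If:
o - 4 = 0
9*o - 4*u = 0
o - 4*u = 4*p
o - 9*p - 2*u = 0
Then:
No Solution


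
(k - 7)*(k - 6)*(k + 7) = k^3 - 6*k^2 - 49*k + 294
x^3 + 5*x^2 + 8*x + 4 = (x + 1)*(x + 2)^2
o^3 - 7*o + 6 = (o - 2)*(o - 1)*(o + 3)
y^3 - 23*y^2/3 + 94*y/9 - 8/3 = (y - 6)*(y - 4/3)*(y - 1/3)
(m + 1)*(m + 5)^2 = m^3 + 11*m^2 + 35*m + 25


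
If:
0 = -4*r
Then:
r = 0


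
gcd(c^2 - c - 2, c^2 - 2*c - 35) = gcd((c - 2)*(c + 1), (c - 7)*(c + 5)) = 1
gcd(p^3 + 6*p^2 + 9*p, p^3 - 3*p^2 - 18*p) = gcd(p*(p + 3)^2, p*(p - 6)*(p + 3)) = p^2 + 3*p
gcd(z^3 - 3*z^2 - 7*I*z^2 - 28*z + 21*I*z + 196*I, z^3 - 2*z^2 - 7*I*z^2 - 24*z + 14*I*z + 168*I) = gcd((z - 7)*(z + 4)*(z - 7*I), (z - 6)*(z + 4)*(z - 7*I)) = z^2 + z*(4 - 7*I) - 28*I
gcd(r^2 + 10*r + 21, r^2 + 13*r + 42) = r + 7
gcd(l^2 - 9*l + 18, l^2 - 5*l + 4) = 1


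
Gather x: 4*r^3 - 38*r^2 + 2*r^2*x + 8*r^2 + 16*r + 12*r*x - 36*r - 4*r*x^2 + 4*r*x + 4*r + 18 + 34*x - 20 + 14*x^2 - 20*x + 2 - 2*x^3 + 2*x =4*r^3 - 30*r^2 - 16*r - 2*x^3 + x^2*(14 - 4*r) + x*(2*r^2 + 16*r + 16)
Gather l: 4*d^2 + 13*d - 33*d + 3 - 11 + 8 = 4*d^2 - 20*d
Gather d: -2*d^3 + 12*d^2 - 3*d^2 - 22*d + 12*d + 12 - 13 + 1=-2*d^3 + 9*d^2 - 10*d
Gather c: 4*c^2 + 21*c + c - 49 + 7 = 4*c^2 + 22*c - 42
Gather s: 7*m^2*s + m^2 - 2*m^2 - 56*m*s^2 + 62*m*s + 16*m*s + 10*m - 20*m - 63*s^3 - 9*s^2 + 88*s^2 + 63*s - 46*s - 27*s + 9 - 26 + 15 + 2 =-m^2 - 10*m - 63*s^3 + s^2*(79 - 56*m) + s*(7*m^2 + 78*m - 10)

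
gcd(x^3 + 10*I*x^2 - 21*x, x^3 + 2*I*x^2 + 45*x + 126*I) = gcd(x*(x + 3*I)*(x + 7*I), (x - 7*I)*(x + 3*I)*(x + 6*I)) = x + 3*I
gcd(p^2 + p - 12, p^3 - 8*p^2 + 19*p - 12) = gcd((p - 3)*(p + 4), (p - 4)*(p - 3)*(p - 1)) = p - 3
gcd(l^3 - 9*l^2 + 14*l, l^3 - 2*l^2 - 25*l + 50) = l - 2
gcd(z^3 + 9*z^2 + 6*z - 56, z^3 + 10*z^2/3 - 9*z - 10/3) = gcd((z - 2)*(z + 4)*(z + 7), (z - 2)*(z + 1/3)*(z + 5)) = z - 2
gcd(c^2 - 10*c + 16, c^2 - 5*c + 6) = c - 2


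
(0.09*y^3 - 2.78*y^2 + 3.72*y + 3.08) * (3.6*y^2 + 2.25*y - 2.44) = 0.324*y^5 - 9.8055*y^4 + 6.9174*y^3 + 26.2412*y^2 - 2.1468*y - 7.5152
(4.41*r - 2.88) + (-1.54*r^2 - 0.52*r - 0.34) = -1.54*r^2 + 3.89*r - 3.22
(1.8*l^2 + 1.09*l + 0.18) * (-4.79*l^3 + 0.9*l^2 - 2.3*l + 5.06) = -8.622*l^5 - 3.6011*l^4 - 4.0212*l^3 + 6.763*l^2 + 5.1014*l + 0.9108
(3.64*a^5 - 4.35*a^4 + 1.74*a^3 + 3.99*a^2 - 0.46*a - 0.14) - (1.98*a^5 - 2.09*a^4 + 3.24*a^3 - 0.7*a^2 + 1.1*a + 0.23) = 1.66*a^5 - 2.26*a^4 - 1.5*a^3 + 4.69*a^2 - 1.56*a - 0.37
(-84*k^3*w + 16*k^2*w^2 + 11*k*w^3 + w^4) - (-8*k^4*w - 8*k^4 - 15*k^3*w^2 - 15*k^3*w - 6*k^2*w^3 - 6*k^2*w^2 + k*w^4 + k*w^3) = 8*k^4*w + 8*k^4 + 15*k^3*w^2 - 69*k^3*w + 6*k^2*w^3 + 22*k^2*w^2 - k*w^4 + 10*k*w^3 + w^4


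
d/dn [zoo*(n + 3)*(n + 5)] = zoo*(n + 4)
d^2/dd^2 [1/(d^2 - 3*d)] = 2*(-d*(d - 3) + (2*d - 3)^2)/(d^3*(d - 3)^3)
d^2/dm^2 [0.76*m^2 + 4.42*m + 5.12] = 1.52000000000000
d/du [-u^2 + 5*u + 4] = 5 - 2*u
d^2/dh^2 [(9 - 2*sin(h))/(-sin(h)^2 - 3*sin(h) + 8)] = (-2*sin(h)^5 + 42*sin(h)^4 - 11*sin(h)^3 + 267*sin(h)^2 + 22*sin(h) - 210)/(sin(h)^2 + 3*sin(h) - 8)^3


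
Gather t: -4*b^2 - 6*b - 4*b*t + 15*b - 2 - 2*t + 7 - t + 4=-4*b^2 + 9*b + t*(-4*b - 3) + 9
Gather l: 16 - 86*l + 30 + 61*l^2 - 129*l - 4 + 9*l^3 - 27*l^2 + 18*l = 9*l^3 + 34*l^2 - 197*l + 42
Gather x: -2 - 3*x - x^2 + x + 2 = -x^2 - 2*x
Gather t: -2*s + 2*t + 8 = -2*s + 2*t + 8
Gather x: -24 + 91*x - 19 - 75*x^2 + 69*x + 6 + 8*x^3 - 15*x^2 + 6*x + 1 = 8*x^3 - 90*x^2 + 166*x - 36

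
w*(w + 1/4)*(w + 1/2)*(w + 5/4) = w^4 + 2*w^3 + 17*w^2/16 + 5*w/32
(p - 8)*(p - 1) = p^2 - 9*p + 8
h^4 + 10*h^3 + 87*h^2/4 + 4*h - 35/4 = (h - 1/2)*(h + 1)*(h + 5/2)*(h + 7)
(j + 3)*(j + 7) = j^2 + 10*j + 21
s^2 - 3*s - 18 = (s - 6)*(s + 3)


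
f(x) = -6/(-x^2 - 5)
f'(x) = -12*x/(-x^2 - 5)^2 = -12*x/(x^2 + 5)^2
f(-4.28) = 0.26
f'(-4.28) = 0.09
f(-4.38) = 0.25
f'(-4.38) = 0.09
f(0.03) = 1.20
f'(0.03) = -0.01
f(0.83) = 1.05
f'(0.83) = -0.31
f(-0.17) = 1.19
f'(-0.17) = 0.08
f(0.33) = 1.17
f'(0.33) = -0.15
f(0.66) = 1.10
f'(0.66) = -0.27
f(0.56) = 1.13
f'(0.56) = -0.24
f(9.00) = 0.07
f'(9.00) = -0.01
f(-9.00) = 0.07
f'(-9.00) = 0.01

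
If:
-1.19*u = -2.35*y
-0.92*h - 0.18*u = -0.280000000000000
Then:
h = 0.304347826086957 - 0.38637194008038*y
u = 1.97478991596639*y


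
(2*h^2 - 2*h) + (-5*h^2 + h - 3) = -3*h^2 - h - 3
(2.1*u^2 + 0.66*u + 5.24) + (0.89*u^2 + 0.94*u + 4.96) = 2.99*u^2 + 1.6*u + 10.2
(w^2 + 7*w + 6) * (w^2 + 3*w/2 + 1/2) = w^4 + 17*w^3/2 + 17*w^2 + 25*w/2 + 3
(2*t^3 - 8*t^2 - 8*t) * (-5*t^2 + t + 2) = -10*t^5 + 42*t^4 + 36*t^3 - 24*t^2 - 16*t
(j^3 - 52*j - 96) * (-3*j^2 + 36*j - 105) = -3*j^5 + 36*j^4 + 51*j^3 - 1584*j^2 + 2004*j + 10080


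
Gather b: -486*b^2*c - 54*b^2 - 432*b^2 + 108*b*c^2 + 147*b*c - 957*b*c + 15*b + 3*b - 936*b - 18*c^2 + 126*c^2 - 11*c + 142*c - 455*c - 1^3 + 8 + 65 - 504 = b^2*(-486*c - 486) + b*(108*c^2 - 810*c - 918) + 108*c^2 - 324*c - 432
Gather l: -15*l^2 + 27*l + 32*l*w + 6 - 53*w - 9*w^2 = -15*l^2 + l*(32*w + 27) - 9*w^2 - 53*w + 6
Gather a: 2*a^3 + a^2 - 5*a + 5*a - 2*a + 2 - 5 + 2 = 2*a^3 + a^2 - 2*a - 1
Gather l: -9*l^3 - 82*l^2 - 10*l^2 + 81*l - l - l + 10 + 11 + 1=-9*l^3 - 92*l^2 + 79*l + 22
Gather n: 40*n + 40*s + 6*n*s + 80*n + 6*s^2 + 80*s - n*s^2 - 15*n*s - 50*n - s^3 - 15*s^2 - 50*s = n*(-s^2 - 9*s + 70) - s^3 - 9*s^2 + 70*s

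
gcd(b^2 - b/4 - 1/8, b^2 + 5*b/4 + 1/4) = b + 1/4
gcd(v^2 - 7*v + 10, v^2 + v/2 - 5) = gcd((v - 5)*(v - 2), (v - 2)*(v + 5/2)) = v - 2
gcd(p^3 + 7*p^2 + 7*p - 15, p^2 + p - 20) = p + 5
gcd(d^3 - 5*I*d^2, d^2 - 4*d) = d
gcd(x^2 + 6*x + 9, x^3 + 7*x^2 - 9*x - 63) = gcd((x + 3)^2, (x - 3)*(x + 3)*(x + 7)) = x + 3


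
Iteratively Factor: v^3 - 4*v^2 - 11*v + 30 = (v + 3)*(v^2 - 7*v + 10) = (v - 2)*(v + 3)*(v - 5)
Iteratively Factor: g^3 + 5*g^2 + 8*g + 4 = (g + 2)*(g^2 + 3*g + 2) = (g + 2)^2*(g + 1)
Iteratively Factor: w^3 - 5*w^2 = (w)*(w^2 - 5*w) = w^2*(w - 5)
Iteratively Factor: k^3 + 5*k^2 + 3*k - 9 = (k + 3)*(k^2 + 2*k - 3) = (k - 1)*(k + 3)*(k + 3)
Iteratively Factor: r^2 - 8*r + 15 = (r - 3)*(r - 5)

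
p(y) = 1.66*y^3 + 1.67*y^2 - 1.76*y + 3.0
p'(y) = 4.98*y^2 + 3.34*y - 1.76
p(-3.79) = -56.71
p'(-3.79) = 57.11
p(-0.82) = 4.65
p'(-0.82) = -1.15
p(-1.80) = 1.90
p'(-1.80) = 8.36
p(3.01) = 58.10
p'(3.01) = 53.41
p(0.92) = 4.09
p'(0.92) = 5.53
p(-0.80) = 4.63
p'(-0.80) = -1.24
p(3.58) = 94.27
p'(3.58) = 74.02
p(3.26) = 72.52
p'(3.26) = 62.05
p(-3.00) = -21.51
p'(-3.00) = 33.04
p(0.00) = 3.00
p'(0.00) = -1.76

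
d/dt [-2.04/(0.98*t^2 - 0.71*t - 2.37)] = (3.9984*t - 1.4484)/(-0.98*t^2 + 0.71*t + 2.37)^2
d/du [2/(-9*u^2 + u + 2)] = 2*(18*u - 1)/(-9*u^2 + u + 2)^2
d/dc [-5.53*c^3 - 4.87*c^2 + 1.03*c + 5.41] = -16.59*c^2 - 9.74*c + 1.03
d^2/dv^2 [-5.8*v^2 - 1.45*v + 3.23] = -11.6000000000000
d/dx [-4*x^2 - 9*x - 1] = -8*x - 9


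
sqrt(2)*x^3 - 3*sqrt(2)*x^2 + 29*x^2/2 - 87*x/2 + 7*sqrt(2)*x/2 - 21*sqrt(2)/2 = (x - 3)*(x + 7*sqrt(2))*(sqrt(2)*x + 1/2)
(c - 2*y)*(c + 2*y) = c^2 - 4*y^2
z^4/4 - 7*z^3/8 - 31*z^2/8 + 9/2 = (z/4 + 1/2)*(z - 6)*(z - 1)*(z + 3/2)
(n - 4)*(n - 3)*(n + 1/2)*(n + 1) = n^4 - 11*n^3/2 + 2*n^2 + 29*n/2 + 6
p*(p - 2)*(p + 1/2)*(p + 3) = p^4 + 3*p^3/2 - 11*p^2/2 - 3*p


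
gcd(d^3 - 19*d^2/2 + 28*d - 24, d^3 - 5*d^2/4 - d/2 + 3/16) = d - 3/2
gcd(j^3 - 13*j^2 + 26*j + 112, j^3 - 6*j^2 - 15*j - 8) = j - 8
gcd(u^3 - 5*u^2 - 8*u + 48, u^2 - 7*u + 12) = u - 4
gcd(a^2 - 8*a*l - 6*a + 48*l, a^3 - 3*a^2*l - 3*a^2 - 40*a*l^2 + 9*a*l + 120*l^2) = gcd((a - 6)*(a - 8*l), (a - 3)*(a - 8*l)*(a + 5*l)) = a - 8*l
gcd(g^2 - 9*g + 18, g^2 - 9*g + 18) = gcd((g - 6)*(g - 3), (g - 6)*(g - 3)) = g^2 - 9*g + 18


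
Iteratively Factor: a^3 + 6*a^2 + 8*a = (a + 4)*(a^2 + 2*a) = a*(a + 4)*(a + 2)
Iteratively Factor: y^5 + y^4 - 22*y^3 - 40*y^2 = (y)*(y^4 + y^3 - 22*y^2 - 40*y) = y^2*(y^3 + y^2 - 22*y - 40) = y^2*(y + 2)*(y^2 - y - 20) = y^2*(y - 5)*(y + 2)*(y + 4)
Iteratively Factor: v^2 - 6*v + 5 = (v - 1)*(v - 5)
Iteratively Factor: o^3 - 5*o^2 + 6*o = (o - 3)*(o^2 - 2*o) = o*(o - 3)*(o - 2)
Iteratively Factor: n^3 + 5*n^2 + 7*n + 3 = (n + 1)*(n^2 + 4*n + 3) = (n + 1)*(n + 3)*(n + 1)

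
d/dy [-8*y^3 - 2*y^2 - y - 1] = -24*y^2 - 4*y - 1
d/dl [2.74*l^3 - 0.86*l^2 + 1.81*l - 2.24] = 8.22*l^2 - 1.72*l + 1.81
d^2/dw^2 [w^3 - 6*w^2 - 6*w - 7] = 6*w - 12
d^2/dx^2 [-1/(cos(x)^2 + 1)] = 2*(2*sin(x)^4 + sin(x)^2 - 2)/(cos(x)^2 + 1)^3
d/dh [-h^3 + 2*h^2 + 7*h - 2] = -3*h^2 + 4*h + 7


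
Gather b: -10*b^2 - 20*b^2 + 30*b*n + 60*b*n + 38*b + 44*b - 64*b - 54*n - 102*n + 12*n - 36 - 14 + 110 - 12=-30*b^2 + b*(90*n + 18) - 144*n + 48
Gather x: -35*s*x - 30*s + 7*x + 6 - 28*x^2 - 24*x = -30*s - 28*x^2 + x*(-35*s - 17) + 6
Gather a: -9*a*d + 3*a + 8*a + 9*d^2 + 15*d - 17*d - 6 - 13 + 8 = a*(11 - 9*d) + 9*d^2 - 2*d - 11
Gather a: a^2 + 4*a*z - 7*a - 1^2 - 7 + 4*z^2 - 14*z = a^2 + a*(4*z - 7) + 4*z^2 - 14*z - 8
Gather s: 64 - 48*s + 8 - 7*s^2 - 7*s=-7*s^2 - 55*s + 72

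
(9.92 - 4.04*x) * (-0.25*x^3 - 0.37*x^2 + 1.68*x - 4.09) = 1.01*x^4 - 0.9852*x^3 - 10.4576*x^2 + 33.1892*x - 40.5728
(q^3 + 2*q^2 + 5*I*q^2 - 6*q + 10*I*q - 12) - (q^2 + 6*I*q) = q^3 + q^2 + 5*I*q^2 - 6*q + 4*I*q - 12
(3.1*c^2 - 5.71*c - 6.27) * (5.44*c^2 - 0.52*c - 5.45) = 16.864*c^4 - 32.6744*c^3 - 48.0346*c^2 + 34.3799*c + 34.1715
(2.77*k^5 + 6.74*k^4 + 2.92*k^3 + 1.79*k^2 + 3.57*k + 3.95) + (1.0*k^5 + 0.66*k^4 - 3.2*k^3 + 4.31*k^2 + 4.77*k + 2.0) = 3.77*k^5 + 7.4*k^4 - 0.28*k^3 + 6.1*k^2 + 8.34*k + 5.95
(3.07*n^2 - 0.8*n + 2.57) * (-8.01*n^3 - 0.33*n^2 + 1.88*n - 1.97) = -24.5907*n^5 + 5.3949*n^4 - 14.5501*n^3 - 8.4*n^2 + 6.4076*n - 5.0629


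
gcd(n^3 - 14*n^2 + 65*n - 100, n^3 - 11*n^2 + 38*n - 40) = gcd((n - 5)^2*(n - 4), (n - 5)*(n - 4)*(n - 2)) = n^2 - 9*n + 20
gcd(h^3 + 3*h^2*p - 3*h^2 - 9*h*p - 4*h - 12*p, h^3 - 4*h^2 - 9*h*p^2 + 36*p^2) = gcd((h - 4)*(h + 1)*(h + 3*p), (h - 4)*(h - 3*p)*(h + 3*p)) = h^2 + 3*h*p - 4*h - 12*p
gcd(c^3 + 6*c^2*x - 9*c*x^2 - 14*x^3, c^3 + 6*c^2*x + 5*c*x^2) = c + x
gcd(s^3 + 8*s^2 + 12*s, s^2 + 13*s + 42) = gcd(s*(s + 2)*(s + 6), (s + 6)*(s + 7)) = s + 6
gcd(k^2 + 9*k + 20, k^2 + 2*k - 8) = k + 4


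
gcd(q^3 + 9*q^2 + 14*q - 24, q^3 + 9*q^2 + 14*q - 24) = q^3 + 9*q^2 + 14*q - 24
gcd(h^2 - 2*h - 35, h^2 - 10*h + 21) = h - 7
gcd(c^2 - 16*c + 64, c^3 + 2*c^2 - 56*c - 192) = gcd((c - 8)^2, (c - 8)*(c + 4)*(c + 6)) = c - 8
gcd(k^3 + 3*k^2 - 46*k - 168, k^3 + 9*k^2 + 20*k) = k + 4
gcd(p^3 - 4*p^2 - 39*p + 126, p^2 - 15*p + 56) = p - 7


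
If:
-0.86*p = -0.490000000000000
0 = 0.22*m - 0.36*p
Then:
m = 0.93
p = 0.57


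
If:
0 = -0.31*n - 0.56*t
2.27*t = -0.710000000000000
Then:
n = 0.57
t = -0.31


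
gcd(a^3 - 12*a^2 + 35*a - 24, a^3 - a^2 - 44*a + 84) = 1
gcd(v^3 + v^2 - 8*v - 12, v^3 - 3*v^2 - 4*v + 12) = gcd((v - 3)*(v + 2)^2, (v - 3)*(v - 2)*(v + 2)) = v^2 - v - 6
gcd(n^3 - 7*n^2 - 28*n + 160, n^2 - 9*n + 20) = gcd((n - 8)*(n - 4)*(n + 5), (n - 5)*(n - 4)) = n - 4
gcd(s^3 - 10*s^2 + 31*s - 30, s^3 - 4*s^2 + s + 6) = s^2 - 5*s + 6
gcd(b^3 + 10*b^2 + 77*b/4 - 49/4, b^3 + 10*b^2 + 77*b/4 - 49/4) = b^3 + 10*b^2 + 77*b/4 - 49/4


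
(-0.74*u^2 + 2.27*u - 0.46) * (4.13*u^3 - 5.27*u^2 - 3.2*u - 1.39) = -3.0562*u^5 + 13.2749*u^4 - 11.4947*u^3 - 3.8112*u^2 - 1.6833*u + 0.6394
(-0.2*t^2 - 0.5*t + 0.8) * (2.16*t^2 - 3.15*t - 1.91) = -0.432*t^4 - 0.45*t^3 + 3.685*t^2 - 1.565*t - 1.528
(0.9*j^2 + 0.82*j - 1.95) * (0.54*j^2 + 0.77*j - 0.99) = 0.486*j^4 + 1.1358*j^3 - 1.3126*j^2 - 2.3133*j + 1.9305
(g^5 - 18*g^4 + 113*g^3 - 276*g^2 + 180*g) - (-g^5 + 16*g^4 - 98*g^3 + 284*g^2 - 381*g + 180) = 2*g^5 - 34*g^4 + 211*g^3 - 560*g^2 + 561*g - 180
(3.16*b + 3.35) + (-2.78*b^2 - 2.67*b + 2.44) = -2.78*b^2 + 0.49*b + 5.79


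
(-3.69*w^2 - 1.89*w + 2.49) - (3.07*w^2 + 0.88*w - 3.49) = -6.76*w^2 - 2.77*w + 5.98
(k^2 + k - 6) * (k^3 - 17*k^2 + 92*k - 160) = k^5 - 16*k^4 + 69*k^3 + 34*k^2 - 712*k + 960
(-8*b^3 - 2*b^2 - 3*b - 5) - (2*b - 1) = -8*b^3 - 2*b^2 - 5*b - 4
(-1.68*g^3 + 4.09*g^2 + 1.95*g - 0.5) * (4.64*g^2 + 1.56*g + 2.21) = -7.7952*g^5 + 16.3568*g^4 + 11.7156*g^3 + 9.7609*g^2 + 3.5295*g - 1.105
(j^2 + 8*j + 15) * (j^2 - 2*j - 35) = j^4 + 6*j^3 - 36*j^2 - 310*j - 525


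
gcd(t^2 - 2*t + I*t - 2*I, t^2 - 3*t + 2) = t - 2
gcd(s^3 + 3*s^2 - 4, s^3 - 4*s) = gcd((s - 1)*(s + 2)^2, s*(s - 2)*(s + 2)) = s + 2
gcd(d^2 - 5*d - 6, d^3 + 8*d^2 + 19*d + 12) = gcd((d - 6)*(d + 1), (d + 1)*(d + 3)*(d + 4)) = d + 1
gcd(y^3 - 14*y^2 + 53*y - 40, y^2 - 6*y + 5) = y^2 - 6*y + 5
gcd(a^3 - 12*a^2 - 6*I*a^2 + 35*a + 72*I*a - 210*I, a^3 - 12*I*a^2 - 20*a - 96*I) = a - 6*I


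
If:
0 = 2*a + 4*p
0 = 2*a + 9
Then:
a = -9/2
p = 9/4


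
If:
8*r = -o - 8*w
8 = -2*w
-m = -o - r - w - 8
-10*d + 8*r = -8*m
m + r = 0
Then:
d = 0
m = -6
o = -16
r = 6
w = -4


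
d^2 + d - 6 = (d - 2)*(d + 3)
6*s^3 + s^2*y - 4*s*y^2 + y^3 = (-3*s + y)*(-2*s + y)*(s + y)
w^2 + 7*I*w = w*(w + 7*I)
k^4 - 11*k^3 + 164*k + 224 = (k - 8)*(k - 7)*(k + 2)^2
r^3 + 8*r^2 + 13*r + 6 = (r + 1)^2*(r + 6)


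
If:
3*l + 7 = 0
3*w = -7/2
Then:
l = -7/3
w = -7/6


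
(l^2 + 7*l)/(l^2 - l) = (l + 7)/(l - 1)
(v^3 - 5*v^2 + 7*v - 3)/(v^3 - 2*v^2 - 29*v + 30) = (v^2 - 4*v + 3)/(v^2 - v - 30)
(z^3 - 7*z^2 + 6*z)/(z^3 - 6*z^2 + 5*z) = (z - 6)/(z - 5)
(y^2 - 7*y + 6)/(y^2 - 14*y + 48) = (y - 1)/(y - 8)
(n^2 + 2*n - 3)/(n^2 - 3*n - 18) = (n - 1)/(n - 6)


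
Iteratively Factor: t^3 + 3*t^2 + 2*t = (t)*(t^2 + 3*t + 2) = t*(t + 1)*(t + 2)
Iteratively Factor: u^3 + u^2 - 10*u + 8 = (u - 1)*(u^2 + 2*u - 8) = (u - 1)*(u + 4)*(u - 2)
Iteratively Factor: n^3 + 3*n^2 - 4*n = (n)*(n^2 + 3*n - 4) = n*(n - 1)*(n + 4)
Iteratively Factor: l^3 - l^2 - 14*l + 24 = (l + 4)*(l^2 - 5*l + 6) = (l - 2)*(l + 4)*(l - 3)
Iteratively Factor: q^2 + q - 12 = (q + 4)*(q - 3)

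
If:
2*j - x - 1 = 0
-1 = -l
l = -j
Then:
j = -1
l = 1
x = -3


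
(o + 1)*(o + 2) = o^2 + 3*o + 2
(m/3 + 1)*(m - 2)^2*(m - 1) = m^4/3 - 2*m^3/3 - 7*m^2/3 + 20*m/3 - 4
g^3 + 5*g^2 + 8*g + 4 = (g + 1)*(g + 2)^2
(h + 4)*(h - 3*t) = h^2 - 3*h*t + 4*h - 12*t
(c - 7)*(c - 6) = c^2 - 13*c + 42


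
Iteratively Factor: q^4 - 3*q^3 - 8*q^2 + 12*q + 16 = (q + 1)*(q^3 - 4*q^2 - 4*q + 16) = (q - 4)*(q + 1)*(q^2 - 4) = (q - 4)*(q + 1)*(q + 2)*(q - 2)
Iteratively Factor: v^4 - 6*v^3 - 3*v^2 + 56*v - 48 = (v - 4)*(v^3 - 2*v^2 - 11*v + 12) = (v - 4)*(v + 3)*(v^2 - 5*v + 4) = (v - 4)^2*(v + 3)*(v - 1)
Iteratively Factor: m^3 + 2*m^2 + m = (m + 1)*(m^2 + m) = m*(m + 1)*(m + 1)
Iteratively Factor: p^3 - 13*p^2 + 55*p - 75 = (p - 5)*(p^2 - 8*p + 15) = (p - 5)^2*(p - 3)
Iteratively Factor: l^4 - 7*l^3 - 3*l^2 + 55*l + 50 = (l - 5)*(l^3 - 2*l^2 - 13*l - 10) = (l - 5)*(l + 1)*(l^2 - 3*l - 10) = (l - 5)*(l + 1)*(l + 2)*(l - 5)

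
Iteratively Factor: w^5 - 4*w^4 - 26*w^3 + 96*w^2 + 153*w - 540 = (w + 4)*(w^4 - 8*w^3 + 6*w^2 + 72*w - 135) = (w + 3)*(w + 4)*(w^3 - 11*w^2 + 39*w - 45) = (w - 5)*(w + 3)*(w + 4)*(w^2 - 6*w + 9) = (w - 5)*(w - 3)*(w + 3)*(w + 4)*(w - 3)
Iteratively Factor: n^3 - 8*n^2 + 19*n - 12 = (n - 3)*(n^2 - 5*n + 4) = (n - 4)*(n - 3)*(n - 1)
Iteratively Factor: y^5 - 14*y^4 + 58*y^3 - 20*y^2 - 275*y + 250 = (y - 5)*(y^4 - 9*y^3 + 13*y^2 + 45*y - 50) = (y - 5)^2*(y^3 - 4*y^2 - 7*y + 10) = (y - 5)^3*(y^2 + y - 2) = (y - 5)^3*(y - 1)*(y + 2)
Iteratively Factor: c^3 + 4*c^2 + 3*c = (c)*(c^2 + 4*c + 3) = c*(c + 1)*(c + 3)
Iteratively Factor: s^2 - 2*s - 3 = (s + 1)*(s - 3)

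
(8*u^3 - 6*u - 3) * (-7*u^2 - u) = -56*u^5 - 8*u^4 + 42*u^3 + 27*u^2 + 3*u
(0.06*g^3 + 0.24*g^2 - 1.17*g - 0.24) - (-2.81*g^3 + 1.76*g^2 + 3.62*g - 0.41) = 2.87*g^3 - 1.52*g^2 - 4.79*g + 0.17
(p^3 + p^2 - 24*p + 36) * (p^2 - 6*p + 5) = p^5 - 5*p^4 - 25*p^3 + 185*p^2 - 336*p + 180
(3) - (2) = 1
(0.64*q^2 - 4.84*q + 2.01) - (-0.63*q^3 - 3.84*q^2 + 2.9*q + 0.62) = 0.63*q^3 + 4.48*q^2 - 7.74*q + 1.39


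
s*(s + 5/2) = s^2 + 5*s/2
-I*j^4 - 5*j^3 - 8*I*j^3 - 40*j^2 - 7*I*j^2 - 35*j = j*(j + 7)*(j - 5*I)*(-I*j - I)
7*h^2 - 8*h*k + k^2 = (-7*h + k)*(-h + k)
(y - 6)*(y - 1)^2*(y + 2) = y^4 - 6*y^3 - 3*y^2 + 20*y - 12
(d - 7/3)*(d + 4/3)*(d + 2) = d^3 + d^2 - 46*d/9 - 56/9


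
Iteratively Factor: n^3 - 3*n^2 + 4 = (n - 2)*(n^2 - n - 2) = (n - 2)*(n + 1)*(n - 2)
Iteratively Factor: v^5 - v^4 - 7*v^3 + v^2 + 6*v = (v + 2)*(v^4 - 3*v^3 - v^2 + 3*v) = (v - 1)*(v + 2)*(v^3 - 2*v^2 - 3*v) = v*(v - 1)*(v + 2)*(v^2 - 2*v - 3) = v*(v - 3)*(v - 1)*(v + 2)*(v + 1)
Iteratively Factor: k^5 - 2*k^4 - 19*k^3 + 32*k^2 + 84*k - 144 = (k - 2)*(k^4 - 19*k^2 - 6*k + 72) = (k - 4)*(k - 2)*(k^3 + 4*k^2 - 3*k - 18) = (k - 4)*(k - 2)^2*(k^2 + 6*k + 9) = (k - 4)*(k - 2)^2*(k + 3)*(k + 3)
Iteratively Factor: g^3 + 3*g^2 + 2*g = (g + 1)*(g^2 + 2*g) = (g + 1)*(g + 2)*(g)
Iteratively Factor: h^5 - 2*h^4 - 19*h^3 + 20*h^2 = (h - 5)*(h^4 + 3*h^3 - 4*h^2) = (h - 5)*(h - 1)*(h^3 + 4*h^2) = h*(h - 5)*(h - 1)*(h^2 + 4*h) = h*(h - 5)*(h - 1)*(h + 4)*(h)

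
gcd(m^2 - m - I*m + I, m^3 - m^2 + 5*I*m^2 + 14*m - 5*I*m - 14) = m - 1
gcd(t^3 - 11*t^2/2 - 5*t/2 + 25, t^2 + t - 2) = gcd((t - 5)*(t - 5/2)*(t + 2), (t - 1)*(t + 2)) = t + 2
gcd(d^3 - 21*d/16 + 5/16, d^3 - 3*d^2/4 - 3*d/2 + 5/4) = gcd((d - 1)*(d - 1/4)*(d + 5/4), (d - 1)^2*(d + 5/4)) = d^2 + d/4 - 5/4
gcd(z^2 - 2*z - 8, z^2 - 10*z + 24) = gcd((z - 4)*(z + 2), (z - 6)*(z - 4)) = z - 4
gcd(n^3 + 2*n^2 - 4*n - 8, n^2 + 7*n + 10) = n + 2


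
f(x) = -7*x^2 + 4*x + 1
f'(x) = 4 - 14*x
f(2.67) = -38.22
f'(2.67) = -33.38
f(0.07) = 1.25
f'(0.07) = 3.02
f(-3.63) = -105.76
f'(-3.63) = 54.82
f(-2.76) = -63.36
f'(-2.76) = 42.64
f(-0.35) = -1.26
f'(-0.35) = 8.90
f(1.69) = -12.23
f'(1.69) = -19.66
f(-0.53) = -3.09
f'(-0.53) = 11.42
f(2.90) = -46.27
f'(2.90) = -36.60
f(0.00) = 1.00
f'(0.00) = 4.00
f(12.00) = -959.00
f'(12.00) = -164.00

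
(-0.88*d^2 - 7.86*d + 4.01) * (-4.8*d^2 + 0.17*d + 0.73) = 4.224*d^4 + 37.5784*d^3 - 21.2266*d^2 - 5.0561*d + 2.9273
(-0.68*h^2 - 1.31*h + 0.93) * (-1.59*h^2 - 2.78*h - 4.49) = 1.0812*h^4 + 3.9733*h^3 + 5.2163*h^2 + 3.2965*h - 4.1757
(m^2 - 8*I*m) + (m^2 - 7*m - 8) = 2*m^2 - 7*m - 8*I*m - 8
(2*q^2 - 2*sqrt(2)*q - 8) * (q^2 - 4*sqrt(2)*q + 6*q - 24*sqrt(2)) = 2*q^4 - 10*sqrt(2)*q^3 + 12*q^3 - 60*sqrt(2)*q^2 + 8*q^2 + 32*sqrt(2)*q + 48*q + 192*sqrt(2)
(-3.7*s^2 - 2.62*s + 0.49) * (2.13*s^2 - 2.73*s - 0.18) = -7.881*s^4 + 4.5204*s^3 + 8.8623*s^2 - 0.8661*s - 0.0882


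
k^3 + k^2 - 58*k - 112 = (k - 8)*(k + 2)*(k + 7)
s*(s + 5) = s^2 + 5*s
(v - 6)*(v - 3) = v^2 - 9*v + 18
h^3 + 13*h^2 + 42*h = h*(h + 6)*(h + 7)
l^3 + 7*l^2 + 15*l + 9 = (l + 1)*(l + 3)^2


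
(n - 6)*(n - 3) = n^2 - 9*n + 18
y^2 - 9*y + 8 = (y - 8)*(y - 1)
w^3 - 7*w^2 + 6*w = w*(w - 6)*(w - 1)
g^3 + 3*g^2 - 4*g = g*(g - 1)*(g + 4)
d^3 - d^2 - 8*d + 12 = (d - 2)^2*(d + 3)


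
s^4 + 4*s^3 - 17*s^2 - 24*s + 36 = (s - 3)*(s - 1)*(s + 2)*(s + 6)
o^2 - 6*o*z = o*(o - 6*z)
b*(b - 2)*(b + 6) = b^3 + 4*b^2 - 12*b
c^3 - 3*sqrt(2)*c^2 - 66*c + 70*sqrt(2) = (c - 7*sqrt(2))*(c - sqrt(2))*(c + 5*sqrt(2))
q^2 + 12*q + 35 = (q + 5)*(q + 7)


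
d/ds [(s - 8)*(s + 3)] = 2*s - 5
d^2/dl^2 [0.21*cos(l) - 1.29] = -0.21*cos(l)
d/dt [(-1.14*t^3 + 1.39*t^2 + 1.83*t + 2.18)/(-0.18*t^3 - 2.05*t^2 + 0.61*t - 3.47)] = (-1.11022302462516e-16*t^5 + 2.5872*t^4 - 0.732*t^3 + 17.644*t^2 - 0.708599999999998*t - 7.6799)/(0.0324*t^6 + 0.738*t^5 + 3.9829*t^4 - 1.2518*t^3 + 14.5991*t^2 - 4.2334*t + 12.0409)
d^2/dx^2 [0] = 0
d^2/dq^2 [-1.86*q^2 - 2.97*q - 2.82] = -3.72000000000000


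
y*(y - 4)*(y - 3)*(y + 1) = y^4 - 6*y^3 + 5*y^2 + 12*y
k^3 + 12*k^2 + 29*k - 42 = (k - 1)*(k + 6)*(k + 7)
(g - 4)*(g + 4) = g^2 - 16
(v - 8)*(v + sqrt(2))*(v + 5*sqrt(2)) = v^3 - 8*v^2 + 6*sqrt(2)*v^2 - 48*sqrt(2)*v + 10*v - 80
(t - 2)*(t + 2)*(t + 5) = t^3 + 5*t^2 - 4*t - 20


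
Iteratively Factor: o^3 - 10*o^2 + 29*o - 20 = (o - 4)*(o^2 - 6*o + 5) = (o - 4)*(o - 1)*(o - 5)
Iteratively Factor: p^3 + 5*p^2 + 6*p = (p + 2)*(p^2 + 3*p) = (p + 2)*(p + 3)*(p)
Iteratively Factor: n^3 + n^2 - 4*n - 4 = (n + 1)*(n^2 - 4) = (n + 1)*(n + 2)*(n - 2)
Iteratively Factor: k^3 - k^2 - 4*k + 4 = (k - 1)*(k^2 - 4) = (k - 2)*(k - 1)*(k + 2)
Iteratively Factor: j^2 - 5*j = (j - 5)*(j)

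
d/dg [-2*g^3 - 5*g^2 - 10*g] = -6*g^2 - 10*g - 10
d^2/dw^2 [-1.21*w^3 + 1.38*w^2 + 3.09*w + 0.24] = 2.76 - 7.26*w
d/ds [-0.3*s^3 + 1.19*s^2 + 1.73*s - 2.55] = -0.9*s^2 + 2.38*s + 1.73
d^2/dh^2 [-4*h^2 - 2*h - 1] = -8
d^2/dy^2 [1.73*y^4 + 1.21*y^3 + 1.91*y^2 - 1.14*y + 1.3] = 20.76*y^2 + 7.26*y + 3.82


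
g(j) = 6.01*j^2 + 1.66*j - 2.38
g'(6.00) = 73.78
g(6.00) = 223.94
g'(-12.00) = -142.58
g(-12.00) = 843.14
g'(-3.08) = -35.36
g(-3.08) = 49.52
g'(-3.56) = -41.13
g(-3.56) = 67.88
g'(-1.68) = -18.53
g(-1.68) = 11.79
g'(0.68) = 9.83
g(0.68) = 1.53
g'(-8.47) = -100.15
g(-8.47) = 414.72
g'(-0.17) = -0.38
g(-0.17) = -2.49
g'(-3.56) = -41.13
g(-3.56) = 67.88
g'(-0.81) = -8.08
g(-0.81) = 0.22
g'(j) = 12.02*j + 1.66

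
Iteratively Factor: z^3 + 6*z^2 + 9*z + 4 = (z + 4)*(z^2 + 2*z + 1) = (z + 1)*(z + 4)*(z + 1)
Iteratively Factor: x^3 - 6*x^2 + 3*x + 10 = (x + 1)*(x^2 - 7*x + 10) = (x - 2)*(x + 1)*(x - 5)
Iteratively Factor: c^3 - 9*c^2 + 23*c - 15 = (c - 3)*(c^2 - 6*c + 5) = (c - 5)*(c - 3)*(c - 1)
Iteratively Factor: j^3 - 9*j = (j)*(j^2 - 9) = j*(j - 3)*(j + 3)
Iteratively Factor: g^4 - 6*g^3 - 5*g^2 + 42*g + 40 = (g - 4)*(g^3 - 2*g^2 - 13*g - 10) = (g - 4)*(g + 2)*(g^2 - 4*g - 5) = (g - 4)*(g + 1)*(g + 2)*(g - 5)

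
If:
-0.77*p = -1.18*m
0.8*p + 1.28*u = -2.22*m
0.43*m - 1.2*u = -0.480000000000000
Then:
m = -0.13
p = -0.20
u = 0.35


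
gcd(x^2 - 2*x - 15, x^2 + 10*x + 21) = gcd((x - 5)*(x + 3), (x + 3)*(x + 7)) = x + 3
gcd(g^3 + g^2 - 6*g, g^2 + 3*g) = g^2 + 3*g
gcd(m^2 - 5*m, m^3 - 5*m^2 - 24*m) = m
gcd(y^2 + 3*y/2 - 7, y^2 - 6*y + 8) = y - 2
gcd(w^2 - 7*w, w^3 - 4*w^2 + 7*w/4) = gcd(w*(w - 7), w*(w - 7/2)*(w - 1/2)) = w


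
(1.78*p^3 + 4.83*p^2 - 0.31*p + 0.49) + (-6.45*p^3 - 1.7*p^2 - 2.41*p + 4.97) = -4.67*p^3 + 3.13*p^2 - 2.72*p + 5.46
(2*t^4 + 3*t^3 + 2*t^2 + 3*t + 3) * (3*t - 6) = 6*t^5 - 3*t^4 - 12*t^3 - 3*t^2 - 9*t - 18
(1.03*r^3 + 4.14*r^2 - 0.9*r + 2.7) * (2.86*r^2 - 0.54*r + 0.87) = 2.9458*r^5 + 11.2842*r^4 - 3.9135*r^3 + 11.8098*r^2 - 2.241*r + 2.349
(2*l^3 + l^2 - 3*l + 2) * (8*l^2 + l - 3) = 16*l^5 + 10*l^4 - 29*l^3 + 10*l^2 + 11*l - 6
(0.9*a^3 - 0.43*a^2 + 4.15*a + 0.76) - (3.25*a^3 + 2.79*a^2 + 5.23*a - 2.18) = -2.35*a^3 - 3.22*a^2 - 1.08*a + 2.94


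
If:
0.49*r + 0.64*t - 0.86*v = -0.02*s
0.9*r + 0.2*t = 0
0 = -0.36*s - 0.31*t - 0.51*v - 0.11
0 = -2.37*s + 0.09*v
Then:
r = 0.04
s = -0.00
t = -0.17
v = -0.11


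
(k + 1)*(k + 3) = k^2 + 4*k + 3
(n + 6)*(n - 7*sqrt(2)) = n^2 - 7*sqrt(2)*n + 6*n - 42*sqrt(2)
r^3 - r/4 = r*(r - 1/2)*(r + 1/2)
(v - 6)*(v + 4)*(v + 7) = v^3 + 5*v^2 - 38*v - 168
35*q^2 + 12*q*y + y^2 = (5*q + y)*(7*q + y)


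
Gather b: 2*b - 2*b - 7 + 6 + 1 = 0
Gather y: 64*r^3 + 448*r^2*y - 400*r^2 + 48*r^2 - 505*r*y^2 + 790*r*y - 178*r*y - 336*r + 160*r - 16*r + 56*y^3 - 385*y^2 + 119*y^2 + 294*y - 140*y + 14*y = 64*r^3 - 352*r^2 - 192*r + 56*y^3 + y^2*(-505*r - 266) + y*(448*r^2 + 612*r + 168)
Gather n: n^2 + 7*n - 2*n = n^2 + 5*n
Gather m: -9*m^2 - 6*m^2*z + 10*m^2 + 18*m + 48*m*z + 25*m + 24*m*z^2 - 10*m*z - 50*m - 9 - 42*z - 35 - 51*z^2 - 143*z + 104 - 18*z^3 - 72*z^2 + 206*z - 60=m^2*(1 - 6*z) + m*(24*z^2 + 38*z - 7) - 18*z^3 - 123*z^2 + 21*z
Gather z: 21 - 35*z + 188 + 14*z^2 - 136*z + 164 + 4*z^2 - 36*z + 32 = 18*z^2 - 207*z + 405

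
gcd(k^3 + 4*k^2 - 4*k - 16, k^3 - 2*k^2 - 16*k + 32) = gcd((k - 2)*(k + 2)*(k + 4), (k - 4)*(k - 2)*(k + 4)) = k^2 + 2*k - 8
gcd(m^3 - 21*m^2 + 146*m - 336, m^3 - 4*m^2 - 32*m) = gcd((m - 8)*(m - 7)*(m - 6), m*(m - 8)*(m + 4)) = m - 8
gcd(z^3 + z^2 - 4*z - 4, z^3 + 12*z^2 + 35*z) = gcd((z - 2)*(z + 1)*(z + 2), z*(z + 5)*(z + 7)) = 1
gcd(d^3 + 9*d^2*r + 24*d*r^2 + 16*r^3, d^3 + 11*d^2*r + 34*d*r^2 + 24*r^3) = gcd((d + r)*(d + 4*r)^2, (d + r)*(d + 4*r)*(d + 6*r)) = d^2 + 5*d*r + 4*r^2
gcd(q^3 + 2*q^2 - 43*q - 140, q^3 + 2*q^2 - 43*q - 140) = q^3 + 2*q^2 - 43*q - 140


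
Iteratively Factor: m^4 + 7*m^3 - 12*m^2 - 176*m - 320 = (m + 4)*(m^3 + 3*m^2 - 24*m - 80) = (m + 4)^2*(m^2 - m - 20) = (m - 5)*(m + 4)^2*(m + 4)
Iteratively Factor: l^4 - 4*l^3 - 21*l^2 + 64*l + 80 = (l - 5)*(l^3 + l^2 - 16*l - 16) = (l - 5)*(l - 4)*(l^2 + 5*l + 4) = (l - 5)*(l - 4)*(l + 4)*(l + 1)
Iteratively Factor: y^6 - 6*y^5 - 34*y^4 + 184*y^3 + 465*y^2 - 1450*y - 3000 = (y - 5)*(y^5 - y^4 - 39*y^3 - 11*y^2 + 410*y + 600) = (y - 5)^2*(y^4 + 4*y^3 - 19*y^2 - 106*y - 120) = (y - 5)^2*(y + 3)*(y^3 + y^2 - 22*y - 40) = (y - 5)^2*(y + 2)*(y + 3)*(y^2 - y - 20) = (y - 5)^3*(y + 2)*(y + 3)*(y + 4)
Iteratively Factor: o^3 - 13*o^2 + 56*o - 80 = (o - 4)*(o^2 - 9*o + 20) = (o - 5)*(o - 4)*(o - 4)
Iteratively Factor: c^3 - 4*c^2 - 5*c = (c)*(c^2 - 4*c - 5) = c*(c - 5)*(c + 1)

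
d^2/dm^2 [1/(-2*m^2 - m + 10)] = 2*(4*m^2 + 2*m - (4*m + 1)^2 - 20)/(2*m^2 + m - 10)^3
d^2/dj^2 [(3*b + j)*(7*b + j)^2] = 34*b + 6*j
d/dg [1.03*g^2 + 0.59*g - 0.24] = 2.06*g + 0.59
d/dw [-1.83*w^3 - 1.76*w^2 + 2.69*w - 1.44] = -5.49*w^2 - 3.52*w + 2.69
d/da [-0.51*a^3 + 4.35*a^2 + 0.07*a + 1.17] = -1.53*a^2 + 8.7*a + 0.07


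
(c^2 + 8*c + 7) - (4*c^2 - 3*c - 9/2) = -3*c^2 + 11*c + 23/2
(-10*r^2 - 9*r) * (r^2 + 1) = -10*r^4 - 9*r^3 - 10*r^2 - 9*r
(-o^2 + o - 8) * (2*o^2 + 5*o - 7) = -2*o^4 - 3*o^3 - 4*o^2 - 47*o + 56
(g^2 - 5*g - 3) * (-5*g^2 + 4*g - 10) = -5*g^4 + 29*g^3 - 15*g^2 + 38*g + 30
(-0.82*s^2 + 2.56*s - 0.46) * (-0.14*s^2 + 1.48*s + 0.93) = 0.1148*s^4 - 1.572*s^3 + 3.0906*s^2 + 1.7*s - 0.4278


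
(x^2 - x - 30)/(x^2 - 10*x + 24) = (x + 5)/(x - 4)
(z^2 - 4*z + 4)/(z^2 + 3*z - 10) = (z - 2)/(z + 5)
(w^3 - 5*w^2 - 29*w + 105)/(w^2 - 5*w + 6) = (w^2 - 2*w - 35)/(w - 2)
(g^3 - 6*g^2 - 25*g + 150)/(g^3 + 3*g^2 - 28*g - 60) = (g^2 - g - 30)/(g^2 + 8*g + 12)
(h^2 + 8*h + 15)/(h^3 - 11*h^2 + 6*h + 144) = (h + 5)/(h^2 - 14*h + 48)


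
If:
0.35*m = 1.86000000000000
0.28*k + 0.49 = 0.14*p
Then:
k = 0.5*p - 1.75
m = 5.31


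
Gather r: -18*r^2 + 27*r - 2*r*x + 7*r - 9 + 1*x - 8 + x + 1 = -18*r^2 + r*(34 - 2*x) + 2*x - 16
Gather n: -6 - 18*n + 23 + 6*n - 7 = 10 - 12*n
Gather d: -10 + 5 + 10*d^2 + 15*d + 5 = 10*d^2 + 15*d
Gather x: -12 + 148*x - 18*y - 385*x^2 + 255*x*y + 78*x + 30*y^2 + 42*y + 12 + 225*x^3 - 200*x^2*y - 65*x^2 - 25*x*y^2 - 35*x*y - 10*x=225*x^3 + x^2*(-200*y - 450) + x*(-25*y^2 + 220*y + 216) + 30*y^2 + 24*y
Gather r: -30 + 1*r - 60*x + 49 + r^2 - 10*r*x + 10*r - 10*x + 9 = r^2 + r*(11 - 10*x) - 70*x + 28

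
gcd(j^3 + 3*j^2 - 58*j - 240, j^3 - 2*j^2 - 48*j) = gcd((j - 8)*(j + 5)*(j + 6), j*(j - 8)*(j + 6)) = j^2 - 2*j - 48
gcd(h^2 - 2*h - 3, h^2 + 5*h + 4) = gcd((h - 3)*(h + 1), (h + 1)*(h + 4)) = h + 1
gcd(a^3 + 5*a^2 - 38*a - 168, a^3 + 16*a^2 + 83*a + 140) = a^2 + 11*a + 28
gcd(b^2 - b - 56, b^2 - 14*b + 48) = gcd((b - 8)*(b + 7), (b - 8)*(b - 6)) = b - 8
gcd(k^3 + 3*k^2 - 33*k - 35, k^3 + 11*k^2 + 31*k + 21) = k^2 + 8*k + 7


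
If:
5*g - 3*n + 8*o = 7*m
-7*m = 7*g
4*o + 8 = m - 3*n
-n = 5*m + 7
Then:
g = 47/35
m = -47/35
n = -2/7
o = -297/140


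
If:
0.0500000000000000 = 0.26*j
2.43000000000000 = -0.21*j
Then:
No Solution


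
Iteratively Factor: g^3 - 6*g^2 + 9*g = (g)*(g^2 - 6*g + 9) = g*(g - 3)*(g - 3)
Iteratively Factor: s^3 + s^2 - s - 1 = (s + 1)*(s^2 - 1) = (s - 1)*(s + 1)*(s + 1)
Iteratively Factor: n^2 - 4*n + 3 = (n - 3)*(n - 1)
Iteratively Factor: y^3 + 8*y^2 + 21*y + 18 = (y + 2)*(y^2 + 6*y + 9) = (y + 2)*(y + 3)*(y + 3)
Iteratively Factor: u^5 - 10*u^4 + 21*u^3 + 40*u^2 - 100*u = (u + 2)*(u^4 - 12*u^3 + 45*u^2 - 50*u) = (u - 5)*(u + 2)*(u^3 - 7*u^2 + 10*u) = u*(u - 5)*(u + 2)*(u^2 - 7*u + 10) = u*(u - 5)*(u - 2)*(u + 2)*(u - 5)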